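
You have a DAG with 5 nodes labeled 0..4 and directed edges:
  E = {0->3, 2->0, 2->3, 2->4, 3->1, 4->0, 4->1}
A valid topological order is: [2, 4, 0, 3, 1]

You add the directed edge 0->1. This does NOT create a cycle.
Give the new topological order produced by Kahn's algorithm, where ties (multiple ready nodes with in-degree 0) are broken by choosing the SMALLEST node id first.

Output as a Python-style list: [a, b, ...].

Old toposort: [2, 4, 0, 3, 1]
Added edge: 0->1
Position of 0 (2) < position of 1 (4). Old order still valid.
Run Kahn's algorithm (break ties by smallest node id):
  initial in-degrees: [2, 3, 0, 2, 1]
  ready (indeg=0): [2]
  pop 2: indeg[0]->1; indeg[3]->1; indeg[4]->0 | ready=[4] | order so far=[2]
  pop 4: indeg[0]->0; indeg[1]->2 | ready=[0] | order so far=[2, 4]
  pop 0: indeg[1]->1; indeg[3]->0 | ready=[3] | order so far=[2, 4, 0]
  pop 3: indeg[1]->0 | ready=[1] | order so far=[2, 4, 0, 3]
  pop 1: no out-edges | ready=[] | order so far=[2, 4, 0, 3, 1]
  Result: [2, 4, 0, 3, 1]

Answer: [2, 4, 0, 3, 1]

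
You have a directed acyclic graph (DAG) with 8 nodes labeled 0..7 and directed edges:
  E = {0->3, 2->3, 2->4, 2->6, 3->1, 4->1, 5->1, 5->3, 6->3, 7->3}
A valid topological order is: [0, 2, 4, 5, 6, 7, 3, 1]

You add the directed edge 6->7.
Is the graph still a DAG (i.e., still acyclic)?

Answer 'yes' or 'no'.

Given toposort: [0, 2, 4, 5, 6, 7, 3, 1]
Position of 6: index 4; position of 7: index 5
New edge 6->7: forward
Forward edge: respects the existing order. Still a DAG, same toposort still valid.
Still a DAG? yes

Answer: yes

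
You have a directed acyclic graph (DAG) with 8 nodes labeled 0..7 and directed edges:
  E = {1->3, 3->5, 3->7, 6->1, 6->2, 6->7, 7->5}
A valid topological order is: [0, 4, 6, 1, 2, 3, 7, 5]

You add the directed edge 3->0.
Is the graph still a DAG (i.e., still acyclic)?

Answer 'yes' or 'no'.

Given toposort: [0, 4, 6, 1, 2, 3, 7, 5]
Position of 3: index 5; position of 0: index 0
New edge 3->0: backward (u after v in old order)
Backward edge: old toposort is now invalid. Check if this creates a cycle.
Does 0 already reach 3? Reachable from 0: [0]. NO -> still a DAG (reorder needed).
Still a DAG? yes

Answer: yes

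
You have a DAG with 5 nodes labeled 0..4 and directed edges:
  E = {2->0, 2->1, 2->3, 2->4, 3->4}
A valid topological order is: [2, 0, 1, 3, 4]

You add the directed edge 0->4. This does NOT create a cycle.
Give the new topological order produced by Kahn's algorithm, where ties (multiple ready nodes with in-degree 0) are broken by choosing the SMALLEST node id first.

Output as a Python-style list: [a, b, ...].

Old toposort: [2, 0, 1, 3, 4]
Added edge: 0->4
Position of 0 (1) < position of 4 (4). Old order still valid.
Run Kahn's algorithm (break ties by smallest node id):
  initial in-degrees: [1, 1, 0, 1, 3]
  ready (indeg=0): [2]
  pop 2: indeg[0]->0; indeg[1]->0; indeg[3]->0; indeg[4]->2 | ready=[0, 1, 3] | order so far=[2]
  pop 0: indeg[4]->1 | ready=[1, 3] | order so far=[2, 0]
  pop 1: no out-edges | ready=[3] | order so far=[2, 0, 1]
  pop 3: indeg[4]->0 | ready=[4] | order so far=[2, 0, 1, 3]
  pop 4: no out-edges | ready=[] | order so far=[2, 0, 1, 3, 4]
  Result: [2, 0, 1, 3, 4]

Answer: [2, 0, 1, 3, 4]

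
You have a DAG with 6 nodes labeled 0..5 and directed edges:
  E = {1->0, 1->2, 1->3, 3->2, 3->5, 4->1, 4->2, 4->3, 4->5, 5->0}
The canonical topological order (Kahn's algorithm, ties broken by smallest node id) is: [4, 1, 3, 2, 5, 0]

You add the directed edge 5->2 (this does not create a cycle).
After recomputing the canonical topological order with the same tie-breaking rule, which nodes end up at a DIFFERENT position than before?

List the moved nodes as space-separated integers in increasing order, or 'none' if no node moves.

Old toposort: [4, 1, 3, 2, 5, 0]
Added edge 5->2
Recompute Kahn (smallest-id tiebreak):
  initial in-degrees: [2, 1, 4, 2, 0, 2]
  ready (indeg=0): [4]
  pop 4: indeg[1]->0; indeg[2]->3; indeg[3]->1; indeg[5]->1 | ready=[1] | order so far=[4]
  pop 1: indeg[0]->1; indeg[2]->2; indeg[3]->0 | ready=[3] | order so far=[4, 1]
  pop 3: indeg[2]->1; indeg[5]->0 | ready=[5] | order so far=[4, 1, 3]
  pop 5: indeg[0]->0; indeg[2]->0 | ready=[0, 2] | order so far=[4, 1, 3, 5]
  pop 0: no out-edges | ready=[2] | order so far=[4, 1, 3, 5, 0]
  pop 2: no out-edges | ready=[] | order so far=[4, 1, 3, 5, 0, 2]
New canonical toposort: [4, 1, 3, 5, 0, 2]
Compare positions:
  Node 0: index 5 -> 4 (moved)
  Node 1: index 1 -> 1 (same)
  Node 2: index 3 -> 5 (moved)
  Node 3: index 2 -> 2 (same)
  Node 4: index 0 -> 0 (same)
  Node 5: index 4 -> 3 (moved)
Nodes that changed position: 0 2 5

Answer: 0 2 5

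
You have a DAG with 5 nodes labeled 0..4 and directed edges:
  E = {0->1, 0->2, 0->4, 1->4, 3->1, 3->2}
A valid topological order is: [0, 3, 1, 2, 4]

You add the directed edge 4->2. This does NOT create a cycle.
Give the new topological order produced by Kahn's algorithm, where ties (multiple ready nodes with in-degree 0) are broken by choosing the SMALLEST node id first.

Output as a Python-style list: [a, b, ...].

Answer: [0, 3, 1, 4, 2]

Derivation:
Old toposort: [0, 3, 1, 2, 4]
Added edge: 4->2
Position of 4 (4) > position of 2 (3). Must reorder: 4 must now come before 2.
Run Kahn's algorithm (break ties by smallest node id):
  initial in-degrees: [0, 2, 3, 0, 2]
  ready (indeg=0): [0, 3]
  pop 0: indeg[1]->1; indeg[2]->2; indeg[4]->1 | ready=[3] | order so far=[0]
  pop 3: indeg[1]->0; indeg[2]->1 | ready=[1] | order so far=[0, 3]
  pop 1: indeg[4]->0 | ready=[4] | order so far=[0, 3, 1]
  pop 4: indeg[2]->0 | ready=[2] | order so far=[0, 3, 1, 4]
  pop 2: no out-edges | ready=[] | order so far=[0, 3, 1, 4, 2]
  Result: [0, 3, 1, 4, 2]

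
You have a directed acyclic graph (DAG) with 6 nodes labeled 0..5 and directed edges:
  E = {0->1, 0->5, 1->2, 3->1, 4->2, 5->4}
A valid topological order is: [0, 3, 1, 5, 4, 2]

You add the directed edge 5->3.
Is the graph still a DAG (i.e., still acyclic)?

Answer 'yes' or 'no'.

Given toposort: [0, 3, 1, 5, 4, 2]
Position of 5: index 3; position of 3: index 1
New edge 5->3: backward (u after v in old order)
Backward edge: old toposort is now invalid. Check if this creates a cycle.
Does 3 already reach 5? Reachable from 3: [1, 2, 3]. NO -> still a DAG (reorder needed).
Still a DAG? yes

Answer: yes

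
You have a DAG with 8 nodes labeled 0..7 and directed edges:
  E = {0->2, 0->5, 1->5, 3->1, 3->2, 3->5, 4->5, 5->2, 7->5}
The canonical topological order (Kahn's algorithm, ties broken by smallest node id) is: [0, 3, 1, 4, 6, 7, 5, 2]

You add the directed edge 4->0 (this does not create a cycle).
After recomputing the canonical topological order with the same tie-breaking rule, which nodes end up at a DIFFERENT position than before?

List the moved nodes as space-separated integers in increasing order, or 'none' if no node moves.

Old toposort: [0, 3, 1, 4, 6, 7, 5, 2]
Added edge 4->0
Recompute Kahn (smallest-id tiebreak):
  initial in-degrees: [1, 1, 3, 0, 0, 5, 0, 0]
  ready (indeg=0): [3, 4, 6, 7]
  pop 3: indeg[1]->0; indeg[2]->2; indeg[5]->4 | ready=[1, 4, 6, 7] | order so far=[3]
  pop 1: indeg[5]->3 | ready=[4, 6, 7] | order so far=[3, 1]
  pop 4: indeg[0]->0; indeg[5]->2 | ready=[0, 6, 7] | order so far=[3, 1, 4]
  pop 0: indeg[2]->1; indeg[5]->1 | ready=[6, 7] | order so far=[3, 1, 4, 0]
  pop 6: no out-edges | ready=[7] | order so far=[3, 1, 4, 0, 6]
  pop 7: indeg[5]->0 | ready=[5] | order so far=[3, 1, 4, 0, 6, 7]
  pop 5: indeg[2]->0 | ready=[2] | order so far=[3, 1, 4, 0, 6, 7, 5]
  pop 2: no out-edges | ready=[] | order so far=[3, 1, 4, 0, 6, 7, 5, 2]
New canonical toposort: [3, 1, 4, 0, 6, 7, 5, 2]
Compare positions:
  Node 0: index 0 -> 3 (moved)
  Node 1: index 2 -> 1 (moved)
  Node 2: index 7 -> 7 (same)
  Node 3: index 1 -> 0 (moved)
  Node 4: index 3 -> 2 (moved)
  Node 5: index 6 -> 6 (same)
  Node 6: index 4 -> 4 (same)
  Node 7: index 5 -> 5 (same)
Nodes that changed position: 0 1 3 4

Answer: 0 1 3 4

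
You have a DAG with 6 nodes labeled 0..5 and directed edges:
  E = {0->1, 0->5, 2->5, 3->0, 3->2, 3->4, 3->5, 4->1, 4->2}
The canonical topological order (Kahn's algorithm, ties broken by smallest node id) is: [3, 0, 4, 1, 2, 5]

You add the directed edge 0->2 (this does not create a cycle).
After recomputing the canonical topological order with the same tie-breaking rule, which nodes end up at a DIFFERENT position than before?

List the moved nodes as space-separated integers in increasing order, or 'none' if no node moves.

Answer: none

Derivation:
Old toposort: [3, 0, 4, 1, 2, 5]
Added edge 0->2
Recompute Kahn (smallest-id tiebreak):
  initial in-degrees: [1, 2, 3, 0, 1, 3]
  ready (indeg=0): [3]
  pop 3: indeg[0]->0; indeg[2]->2; indeg[4]->0; indeg[5]->2 | ready=[0, 4] | order so far=[3]
  pop 0: indeg[1]->1; indeg[2]->1; indeg[5]->1 | ready=[4] | order so far=[3, 0]
  pop 4: indeg[1]->0; indeg[2]->0 | ready=[1, 2] | order so far=[3, 0, 4]
  pop 1: no out-edges | ready=[2] | order so far=[3, 0, 4, 1]
  pop 2: indeg[5]->0 | ready=[5] | order so far=[3, 0, 4, 1, 2]
  pop 5: no out-edges | ready=[] | order so far=[3, 0, 4, 1, 2, 5]
New canonical toposort: [3, 0, 4, 1, 2, 5]
Compare positions:
  Node 0: index 1 -> 1 (same)
  Node 1: index 3 -> 3 (same)
  Node 2: index 4 -> 4 (same)
  Node 3: index 0 -> 0 (same)
  Node 4: index 2 -> 2 (same)
  Node 5: index 5 -> 5 (same)
Nodes that changed position: none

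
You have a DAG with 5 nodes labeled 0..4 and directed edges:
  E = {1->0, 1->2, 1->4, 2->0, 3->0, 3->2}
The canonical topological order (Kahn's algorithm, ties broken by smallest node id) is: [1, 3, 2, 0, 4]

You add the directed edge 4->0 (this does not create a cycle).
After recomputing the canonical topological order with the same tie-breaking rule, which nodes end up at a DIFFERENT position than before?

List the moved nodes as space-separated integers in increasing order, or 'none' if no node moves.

Answer: 0 4

Derivation:
Old toposort: [1, 3, 2, 0, 4]
Added edge 4->0
Recompute Kahn (smallest-id tiebreak):
  initial in-degrees: [4, 0, 2, 0, 1]
  ready (indeg=0): [1, 3]
  pop 1: indeg[0]->3; indeg[2]->1; indeg[4]->0 | ready=[3, 4] | order so far=[1]
  pop 3: indeg[0]->2; indeg[2]->0 | ready=[2, 4] | order so far=[1, 3]
  pop 2: indeg[0]->1 | ready=[4] | order so far=[1, 3, 2]
  pop 4: indeg[0]->0 | ready=[0] | order so far=[1, 3, 2, 4]
  pop 0: no out-edges | ready=[] | order so far=[1, 3, 2, 4, 0]
New canonical toposort: [1, 3, 2, 4, 0]
Compare positions:
  Node 0: index 3 -> 4 (moved)
  Node 1: index 0 -> 0 (same)
  Node 2: index 2 -> 2 (same)
  Node 3: index 1 -> 1 (same)
  Node 4: index 4 -> 3 (moved)
Nodes that changed position: 0 4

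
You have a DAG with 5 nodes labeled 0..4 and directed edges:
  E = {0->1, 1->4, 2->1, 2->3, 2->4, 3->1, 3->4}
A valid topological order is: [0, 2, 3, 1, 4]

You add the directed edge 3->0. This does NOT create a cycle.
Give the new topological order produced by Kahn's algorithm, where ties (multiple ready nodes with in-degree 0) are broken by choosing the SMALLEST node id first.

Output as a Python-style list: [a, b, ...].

Answer: [2, 3, 0, 1, 4]

Derivation:
Old toposort: [0, 2, 3, 1, 4]
Added edge: 3->0
Position of 3 (2) > position of 0 (0). Must reorder: 3 must now come before 0.
Run Kahn's algorithm (break ties by smallest node id):
  initial in-degrees: [1, 3, 0, 1, 3]
  ready (indeg=0): [2]
  pop 2: indeg[1]->2; indeg[3]->0; indeg[4]->2 | ready=[3] | order so far=[2]
  pop 3: indeg[0]->0; indeg[1]->1; indeg[4]->1 | ready=[0] | order so far=[2, 3]
  pop 0: indeg[1]->0 | ready=[1] | order so far=[2, 3, 0]
  pop 1: indeg[4]->0 | ready=[4] | order so far=[2, 3, 0, 1]
  pop 4: no out-edges | ready=[] | order so far=[2, 3, 0, 1, 4]
  Result: [2, 3, 0, 1, 4]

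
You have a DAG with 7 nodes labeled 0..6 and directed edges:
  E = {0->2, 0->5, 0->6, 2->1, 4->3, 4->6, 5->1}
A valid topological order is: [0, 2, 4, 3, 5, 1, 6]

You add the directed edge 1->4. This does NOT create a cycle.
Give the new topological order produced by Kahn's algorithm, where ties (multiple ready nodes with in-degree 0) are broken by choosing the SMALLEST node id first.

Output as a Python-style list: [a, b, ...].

Old toposort: [0, 2, 4, 3, 5, 1, 6]
Added edge: 1->4
Position of 1 (5) > position of 4 (2). Must reorder: 1 must now come before 4.
Run Kahn's algorithm (break ties by smallest node id):
  initial in-degrees: [0, 2, 1, 1, 1, 1, 2]
  ready (indeg=0): [0]
  pop 0: indeg[2]->0; indeg[5]->0; indeg[6]->1 | ready=[2, 5] | order so far=[0]
  pop 2: indeg[1]->1 | ready=[5] | order so far=[0, 2]
  pop 5: indeg[1]->0 | ready=[1] | order so far=[0, 2, 5]
  pop 1: indeg[4]->0 | ready=[4] | order so far=[0, 2, 5, 1]
  pop 4: indeg[3]->0; indeg[6]->0 | ready=[3, 6] | order so far=[0, 2, 5, 1, 4]
  pop 3: no out-edges | ready=[6] | order so far=[0, 2, 5, 1, 4, 3]
  pop 6: no out-edges | ready=[] | order so far=[0, 2, 5, 1, 4, 3, 6]
  Result: [0, 2, 5, 1, 4, 3, 6]

Answer: [0, 2, 5, 1, 4, 3, 6]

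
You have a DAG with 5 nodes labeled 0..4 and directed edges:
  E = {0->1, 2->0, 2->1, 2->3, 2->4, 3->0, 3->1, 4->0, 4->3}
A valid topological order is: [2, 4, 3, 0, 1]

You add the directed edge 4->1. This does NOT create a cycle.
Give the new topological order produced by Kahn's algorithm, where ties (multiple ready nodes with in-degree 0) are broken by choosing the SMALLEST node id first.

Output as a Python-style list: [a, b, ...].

Answer: [2, 4, 3, 0, 1]

Derivation:
Old toposort: [2, 4, 3, 0, 1]
Added edge: 4->1
Position of 4 (1) < position of 1 (4). Old order still valid.
Run Kahn's algorithm (break ties by smallest node id):
  initial in-degrees: [3, 4, 0, 2, 1]
  ready (indeg=0): [2]
  pop 2: indeg[0]->2; indeg[1]->3; indeg[3]->1; indeg[4]->0 | ready=[4] | order so far=[2]
  pop 4: indeg[0]->1; indeg[1]->2; indeg[3]->0 | ready=[3] | order so far=[2, 4]
  pop 3: indeg[0]->0; indeg[1]->1 | ready=[0] | order so far=[2, 4, 3]
  pop 0: indeg[1]->0 | ready=[1] | order so far=[2, 4, 3, 0]
  pop 1: no out-edges | ready=[] | order so far=[2, 4, 3, 0, 1]
  Result: [2, 4, 3, 0, 1]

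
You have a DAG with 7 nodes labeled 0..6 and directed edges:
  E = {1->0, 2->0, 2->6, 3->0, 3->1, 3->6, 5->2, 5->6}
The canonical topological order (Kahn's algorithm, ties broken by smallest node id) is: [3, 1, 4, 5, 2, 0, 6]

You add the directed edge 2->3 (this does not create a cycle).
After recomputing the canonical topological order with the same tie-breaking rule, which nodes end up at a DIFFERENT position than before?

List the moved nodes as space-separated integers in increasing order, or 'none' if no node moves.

Answer: 1 2 3 4 5

Derivation:
Old toposort: [3, 1, 4, 5, 2, 0, 6]
Added edge 2->3
Recompute Kahn (smallest-id tiebreak):
  initial in-degrees: [3, 1, 1, 1, 0, 0, 3]
  ready (indeg=0): [4, 5]
  pop 4: no out-edges | ready=[5] | order so far=[4]
  pop 5: indeg[2]->0; indeg[6]->2 | ready=[2] | order so far=[4, 5]
  pop 2: indeg[0]->2; indeg[3]->0; indeg[6]->1 | ready=[3] | order so far=[4, 5, 2]
  pop 3: indeg[0]->1; indeg[1]->0; indeg[6]->0 | ready=[1, 6] | order so far=[4, 5, 2, 3]
  pop 1: indeg[0]->0 | ready=[0, 6] | order so far=[4, 5, 2, 3, 1]
  pop 0: no out-edges | ready=[6] | order so far=[4, 5, 2, 3, 1, 0]
  pop 6: no out-edges | ready=[] | order so far=[4, 5, 2, 3, 1, 0, 6]
New canonical toposort: [4, 5, 2, 3, 1, 0, 6]
Compare positions:
  Node 0: index 5 -> 5 (same)
  Node 1: index 1 -> 4 (moved)
  Node 2: index 4 -> 2 (moved)
  Node 3: index 0 -> 3 (moved)
  Node 4: index 2 -> 0 (moved)
  Node 5: index 3 -> 1 (moved)
  Node 6: index 6 -> 6 (same)
Nodes that changed position: 1 2 3 4 5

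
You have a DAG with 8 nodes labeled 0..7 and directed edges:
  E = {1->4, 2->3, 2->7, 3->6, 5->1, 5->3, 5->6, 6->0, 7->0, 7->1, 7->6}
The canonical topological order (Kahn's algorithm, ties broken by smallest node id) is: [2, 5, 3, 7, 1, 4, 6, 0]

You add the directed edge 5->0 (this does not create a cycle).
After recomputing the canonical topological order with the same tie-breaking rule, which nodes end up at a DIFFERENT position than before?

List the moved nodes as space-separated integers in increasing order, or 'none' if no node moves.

Old toposort: [2, 5, 3, 7, 1, 4, 6, 0]
Added edge 5->0
Recompute Kahn (smallest-id tiebreak):
  initial in-degrees: [3, 2, 0, 2, 1, 0, 3, 1]
  ready (indeg=0): [2, 5]
  pop 2: indeg[3]->1; indeg[7]->0 | ready=[5, 7] | order so far=[2]
  pop 5: indeg[0]->2; indeg[1]->1; indeg[3]->0; indeg[6]->2 | ready=[3, 7] | order so far=[2, 5]
  pop 3: indeg[6]->1 | ready=[7] | order so far=[2, 5, 3]
  pop 7: indeg[0]->1; indeg[1]->0; indeg[6]->0 | ready=[1, 6] | order so far=[2, 5, 3, 7]
  pop 1: indeg[4]->0 | ready=[4, 6] | order so far=[2, 5, 3, 7, 1]
  pop 4: no out-edges | ready=[6] | order so far=[2, 5, 3, 7, 1, 4]
  pop 6: indeg[0]->0 | ready=[0] | order so far=[2, 5, 3, 7, 1, 4, 6]
  pop 0: no out-edges | ready=[] | order so far=[2, 5, 3, 7, 1, 4, 6, 0]
New canonical toposort: [2, 5, 3, 7, 1, 4, 6, 0]
Compare positions:
  Node 0: index 7 -> 7 (same)
  Node 1: index 4 -> 4 (same)
  Node 2: index 0 -> 0 (same)
  Node 3: index 2 -> 2 (same)
  Node 4: index 5 -> 5 (same)
  Node 5: index 1 -> 1 (same)
  Node 6: index 6 -> 6 (same)
  Node 7: index 3 -> 3 (same)
Nodes that changed position: none

Answer: none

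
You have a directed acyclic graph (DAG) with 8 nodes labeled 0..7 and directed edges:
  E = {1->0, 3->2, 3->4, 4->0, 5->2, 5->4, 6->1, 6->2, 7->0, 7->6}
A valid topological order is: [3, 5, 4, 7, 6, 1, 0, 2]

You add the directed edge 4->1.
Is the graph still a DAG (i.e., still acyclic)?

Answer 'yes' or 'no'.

Answer: yes

Derivation:
Given toposort: [3, 5, 4, 7, 6, 1, 0, 2]
Position of 4: index 2; position of 1: index 5
New edge 4->1: forward
Forward edge: respects the existing order. Still a DAG, same toposort still valid.
Still a DAG? yes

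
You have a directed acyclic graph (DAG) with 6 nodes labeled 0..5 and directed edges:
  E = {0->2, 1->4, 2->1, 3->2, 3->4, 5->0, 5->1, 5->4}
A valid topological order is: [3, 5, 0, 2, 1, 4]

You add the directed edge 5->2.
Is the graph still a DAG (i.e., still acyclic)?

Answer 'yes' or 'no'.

Given toposort: [3, 5, 0, 2, 1, 4]
Position of 5: index 1; position of 2: index 3
New edge 5->2: forward
Forward edge: respects the existing order. Still a DAG, same toposort still valid.
Still a DAG? yes

Answer: yes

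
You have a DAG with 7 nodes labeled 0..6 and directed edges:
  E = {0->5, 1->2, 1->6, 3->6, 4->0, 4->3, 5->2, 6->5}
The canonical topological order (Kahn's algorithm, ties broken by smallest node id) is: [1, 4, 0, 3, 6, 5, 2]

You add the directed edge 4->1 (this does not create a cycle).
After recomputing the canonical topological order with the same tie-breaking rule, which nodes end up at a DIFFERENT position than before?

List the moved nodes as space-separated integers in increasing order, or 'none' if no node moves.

Answer: 0 1 4

Derivation:
Old toposort: [1, 4, 0, 3, 6, 5, 2]
Added edge 4->1
Recompute Kahn (smallest-id tiebreak):
  initial in-degrees: [1, 1, 2, 1, 0, 2, 2]
  ready (indeg=0): [4]
  pop 4: indeg[0]->0; indeg[1]->0; indeg[3]->0 | ready=[0, 1, 3] | order so far=[4]
  pop 0: indeg[5]->1 | ready=[1, 3] | order so far=[4, 0]
  pop 1: indeg[2]->1; indeg[6]->1 | ready=[3] | order so far=[4, 0, 1]
  pop 3: indeg[6]->0 | ready=[6] | order so far=[4, 0, 1, 3]
  pop 6: indeg[5]->0 | ready=[5] | order so far=[4, 0, 1, 3, 6]
  pop 5: indeg[2]->0 | ready=[2] | order so far=[4, 0, 1, 3, 6, 5]
  pop 2: no out-edges | ready=[] | order so far=[4, 0, 1, 3, 6, 5, 2]
New canonical toposort: [4, 0, 1, 3, 6, 5, 2]
Compare positions:
  Node 0: index 2 -> 1 (moved)
  Node 1: index 0 -> 2 (moved)
  Node 2: index 6 -> 6 (same)
  Node 3: index 3 -> 3 (same)
  Node 4: index 1 -> 0 (moved)
  Node 5: index 5 -> 5 (same)
  Node 6: index 4 -> 4 (same)
Nodes that changed position: 0 1 4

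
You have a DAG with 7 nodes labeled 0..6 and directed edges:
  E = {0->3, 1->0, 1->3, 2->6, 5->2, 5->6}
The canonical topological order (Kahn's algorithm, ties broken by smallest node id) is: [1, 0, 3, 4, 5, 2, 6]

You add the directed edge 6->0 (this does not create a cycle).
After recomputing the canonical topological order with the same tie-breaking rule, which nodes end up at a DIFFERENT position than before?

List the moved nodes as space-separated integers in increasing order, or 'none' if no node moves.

Old toposort: [1, 0, 3, 4, 5, 2, 6]
Added edge 6->0
Recompute Kahn (smallest-id tiebreak):
  initial in-degrees: [2, 0, 1, 2, 0, 0, 2]
  ready (indeg=0): [1, 4, 5]
  pop 1: indeg[0]->1; indeg[3]->1 | ready=[4, 5] | order so far=[1]
  pop 4: no out-edges | ready=[5] | order so far=[1, 4]
  pop 5: indeg[2]->0; indeg[6]->1 | ready=[2] | order so far=[1, 4, 5]
  pop 2: indeg[6]->0 | ready=[6] | order so far=[1, 4, 5, 2]
  pop 6: indeg[0]->0 | ready=[0] | order so far=[1, 4, 5, 2, 6]
  pop 0: indeg[3]->0 | ready=[3] | order so far=[1, 4, 5, 2, 6, 0]
  pop 3: no out-edges | ready=[] | order so far=[1, 4, 5, 2, 6, 0, 3]
New canonical toposort: [1, 4, 5, 2, 6, 0, 3]
Compare positions:
  Node 0: index 1 -> 5 (moved)
  Node 1: index 0 -> 0 (same)
  Node 2: index 5 -> 3 (moved)
  Node 3: index 2 -> 6 (moved)
  Node 4: index 3 -> 1 (moved)
  Node 5: index 4 -> 2 (moved)
  Node 6: index 6 -> 4 (moved)
Nodes that changed position: 0 2 3 4 5 6

Answer: 0 2 3 4 5 6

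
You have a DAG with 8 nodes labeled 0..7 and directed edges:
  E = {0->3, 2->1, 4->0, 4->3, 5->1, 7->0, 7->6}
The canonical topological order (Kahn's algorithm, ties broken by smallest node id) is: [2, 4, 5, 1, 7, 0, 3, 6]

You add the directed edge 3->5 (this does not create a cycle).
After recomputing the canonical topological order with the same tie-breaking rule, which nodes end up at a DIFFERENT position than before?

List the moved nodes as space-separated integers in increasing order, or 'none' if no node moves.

Old toposort: [2, 4, 5, 1, 7, 0, 3, 6]
Added edge 3->5
Recompute Kahn (smallest-id tiebreak):
  initial in-degrees: [2, 2, 0, 2, 0, 1, 1, 0]
  ready (indeg=0): [2, 4, 7]
  pop 2: indeg[1]->1 | ready=[4, 7] | order so far=[2]
  pop 4: indeg[0]->1; indeg[3]->1 | ready=[7] | order so far=[2, 4]
  pop 7: indeg[0]->0; indeg[6]->0 | ready=[0, 6] | order so far=[2, 4, 7]
  pop 0: indeg[3]->0 | ready=[3, 6] | order so far=[2, 4, 7, 0]
  pop 3: indeg[5]->0 | ready=[5, 6] | order so far=[2, 4, 7, 0, 3]
  pop 5: indeg[1]->0 | ready=[1, 6] | order so far=[2, 4, 7, 0, 3, 5]
  pop 1: no out-edges | ready=[6] | order so far=[2, 4, 7, 0, 3, 5, 1]
  pop 6: no out-edges | ready=[] | order so far=[2, 4, 7, 0, 3, 5, 1, 6]
New canonical toposort: [2, 4, 7, 0, 3, 5, 1, 6]
Compare positions:
  Node 0: index 5 -> 3 (moved)
  Node 1: index 3 -> 6 (moved)
  Node 2: index 0 -> 0 (same)
  Node 3: index 6 -> 4 (moved)
  Node 4: index 1 -> 1 (same)
  Node 5: index 2 -> 5 (moved)
  Node 6: index 7 -> 7 (same)
  Node 7: index 4 -> 2 (moved)
Nodes that changed position: 0 1 3 5 7

Answer: 0 1 3 5 7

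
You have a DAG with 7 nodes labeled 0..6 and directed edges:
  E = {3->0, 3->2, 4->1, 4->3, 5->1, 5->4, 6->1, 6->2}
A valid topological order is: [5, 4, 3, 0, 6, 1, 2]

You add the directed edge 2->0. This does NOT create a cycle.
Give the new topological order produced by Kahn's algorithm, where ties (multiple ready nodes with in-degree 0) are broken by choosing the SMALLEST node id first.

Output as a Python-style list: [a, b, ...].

Old toposort: [5, 4, 3, 0, 6, 1, 2]
Added edge: 2->0
Position of 2 (6) > position of 0 (3). Must reorder: 2 must now come before 0.
Run Kahn's algorithm (break ties by smallest node id):
  initial in-degrees: [2, 3, 2, 1, 1, 0, 0]
  ready (indeg=0): [5, 6]
  pop 5: indeg[1]->2; indeg[4]->0 | ready=[4, 6] | order so far=[5]
  pop 4: indeg[1]->1; indeg[3]->0 | ready=[3, 6] | order so far=[5, 4]
  pop 3: indeg[0]->1; indeg[2]->1 | ready=[6] | order so far=[5, 4, 3]
  pop 6: indeg[1]->0; indeg[2]->0 | ready=[1, 2] | order so far=[5, 4, 3, 6]
  pop 1: no out-edges | ready=[2] | order so far=[5, 4, 3, 6, 1]
  pop 2: indeg[0]->0 | ready=[0] | order so far=[5, 4, 3, 6, 1, 2]
  pop 0: no out-edges | ready=[] | order so far=[5, 4, 3, 6, 1, 2, 0]
  Result: [5, 4, 3, 6, 1, 2, 0]

Answer: [5, 4, 3, 6, 1, 2, 0]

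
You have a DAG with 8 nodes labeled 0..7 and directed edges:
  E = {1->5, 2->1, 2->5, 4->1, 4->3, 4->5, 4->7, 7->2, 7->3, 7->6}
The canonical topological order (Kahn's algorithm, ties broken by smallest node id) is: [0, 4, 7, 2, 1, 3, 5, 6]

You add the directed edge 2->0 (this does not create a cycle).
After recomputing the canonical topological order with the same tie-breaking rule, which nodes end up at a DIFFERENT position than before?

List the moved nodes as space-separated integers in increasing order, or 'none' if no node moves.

Answer: 0 2 4 7

Derivation:
Old toposort: [0, 4, 7, 2, 1, 3, 5, 6]
Added edge 2->0
Recompute Kahn (smallest-id tiebreak):
  initial in-degrees: [1, 2, 1, 2, 0, 3, 1, 1]
  ready (indeg=0): [4]
  pop 4: indeg[1]->1; indeg[3]->1; indeg[5]->2; indeg[7]->0 | ready=[7] | order so far=[4]
  pop 7: indeg[2]->0; indeg[3]->0; indeg[6]->0 | ready=[2, 3, 6] | order so far=[4, 7]
  pop 2: indeg[0]->0; indeg[1]->0; indeg[5]->1 | ready=[0, 1, 3, 6] | order so far=[4, 7, 2]
  pop 0: no out-edges | ready=[1, 3, 6] | order so far=[4, 7, 2, 0]
  pop 1: indeg[5]->0 | ready=[3, 5, 6] | order so far=[4, 7, 2, 0, 1]
  pop 3: no out-edges | ready=[5, 6] | order so far=[4, 7, 2, 0, 1, 3]
  pop 5: no out-edges | ready=[6] | order so far=[4, 7, 2, 0, 1, 3, 5]
  pop 6: no out-edges | ready=[] | order so far=[4, 7, 2, 0, 1, 3, 5, 6]
New canonical toposort: [4, 7, 2, 0, 1, 3, 5, 6]
Compare positions:
  Node 0: index 0 -> 3 (moved)
  Node 1: index 4 -> 4 (same)
  Node 2: index 3 -> 2 (moved)
  Node 3: index 5 -> 5 (same)
  Node 4: index 1 -> 0 (moved)
  Node 5: index 6 -> 6 (same)
  Node 6: index 7 -> 7 (same)
  Node 7: index 2 -> 1 (moved)
Nodes that changed position: 0 2 4 7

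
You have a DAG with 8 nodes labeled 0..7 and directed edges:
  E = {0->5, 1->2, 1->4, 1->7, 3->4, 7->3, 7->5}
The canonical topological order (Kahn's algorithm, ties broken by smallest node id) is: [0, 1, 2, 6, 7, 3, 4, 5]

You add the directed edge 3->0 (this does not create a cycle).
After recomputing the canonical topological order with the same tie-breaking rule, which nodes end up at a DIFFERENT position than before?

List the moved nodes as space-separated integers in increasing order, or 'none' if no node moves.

Answer: 0 1 2 3 6 7

Derivation:
Old toposort: [0, 1, 2, 6, 7, 3, 4, 5]
Added edge 3->0
Recompute Kahn (smallest-id tiebreak):
  initial in-degrees: [1, 0, 1, 1, 2, 2, 0, 1]
  ready (indeg=0): [1, 6]
  pop 1: indeg[2]->0; indeg[4]->1; indeg[7]->0 | ready=[2, 6, 7] | order so far=[1]
  pop 2: no out-edges | ready=[6, 7] | order so far=[1, 2]
  pop 6: no out-edges | ready=[7] | order so far=[1, 2, 6]
  pop 7: indeg[3]->0; indeg[5]->1 | ready=[3] | order so far=[1, 2, 6, 7]
  pop 3: indeg[0]->0; indeg[4]->0 | ready=[0, 4] | order so far=[1, 2, 6, 7, 3]
  pop 0: indeg[5]->0 | ready=[4, 5] | order so far=[1, 2, 6, 7, 3, 0]
  pop 4: no out-edges | ready=[5] | order so far=[1, 2, 6, 7, 3, 0, 4]
  pop 5: no out-edges | ready=[] | order so far=[1, 2, 6, 7, 3, 0, 4, 5]
New canonical toposort: [1, 2, 6, 7, 3, 0, 4, 5]
Compare positions:
  Node 0: index 0 -> 5 (moved)
  Node 1: index 1 -> 0 (moved)
  Node 2: index 2 -> 1 (moved)
  Node 3: index 5 -> 4 (moved)
  Node 4: index 6 -> 6 (same)
  Node 5: index 7 -> 7 (same)
  Node 6: index 3 -> 2 (moved)
  Node 7: index 4 -> 3 (moved)
Nodes that changed position: 0 1 2 3 6 7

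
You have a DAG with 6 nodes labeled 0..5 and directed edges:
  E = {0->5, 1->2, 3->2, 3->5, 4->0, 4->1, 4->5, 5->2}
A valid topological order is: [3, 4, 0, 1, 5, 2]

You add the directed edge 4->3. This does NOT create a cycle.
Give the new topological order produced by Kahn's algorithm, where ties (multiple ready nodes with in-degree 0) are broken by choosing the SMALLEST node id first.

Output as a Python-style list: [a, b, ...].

Answer: [4, 0, 1, 3, 5, 2]

Derivation:
Old toposort: [3, 4, 0, 1, 5, 2]
Added edge: 4->3
Position of 4 (1) > position of 3 (0). Must reorder: 4 must now come before 3.
Run Kahn's algorithm (break ties by smallest node id):
  initial in-degrees: [1, 1, 3, 1, 0, 3]
  ready (indeg=0): [4]
  pop 4: indeg[0]->0; indeg[1]->0; indeg[3]->0; indeg[5]->2 | ready=[0, 1, 3] | order so far=[4]
  pop 0: indeg[5]->1 | ready=[1, 3] | order so far=[4, 0]
  pop 1: indeg[2]->2 | ready=[3] | order so far=[4, 0, 1]
  pop 3: indeg[2]->1; indeg[5]->0 | ready=[5] | order so far=[4, 0, 1, 3]
  pop 5: indeg[2]->0 | ready=[2] | order so far=[4, 0, 1, 3, 5]
  pop 2: no out-edges | ready=[] | order so far=[4, 0, 1, 3, 5, 2]
  Result: [4, 0, 1, 3, 5, 2]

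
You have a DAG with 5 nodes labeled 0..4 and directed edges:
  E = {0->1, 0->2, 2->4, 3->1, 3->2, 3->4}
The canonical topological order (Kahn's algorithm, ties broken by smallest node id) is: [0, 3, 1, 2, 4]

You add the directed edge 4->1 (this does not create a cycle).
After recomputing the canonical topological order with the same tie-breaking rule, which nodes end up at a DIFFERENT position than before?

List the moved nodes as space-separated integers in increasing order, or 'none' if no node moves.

Answer: 1 2 4

Derivation:
Old toposort: [0, 3, 1, 2, 4]
Added edge 4->1
Recompute Kahn (smallest-id tiebreak):
  initial in-degrees: [0, 3, 2, 0, 2]
  ready (indeg=0): [0, 3]
  pop 0: indeg[1]->2; indeg[2]->1 | ready=[3] | order so far=[0]
  pop 3: indeg[1]->1; indeg[2]->0; indeg[4]->1 | ready=[2] | order so far=[0, 3]
  pop 2: indeg[4]->0 | ready=[4] | order so far=[0, 3, 2]
  pop 4: indeg[1]->0 | ready=[1] | order so far=[0, 3, 2, 4]
  pop 1: no out-edges | ready=[] | order so far=[0, 3, 2, 4, 1]
New canonical toposort: [0, 3, 2, 4, 1]
Compare positions:
  Node 0: index 0 -> 0 (same)
  Node 1: index 2 -> 4 (moved)
  Node 2: index 3 -> 2 (moved)
  Node 3: index 1 -> 1 (same)
  Node 4: index 4 -> 3 (moved)
Nodes that changed position: 1 2 4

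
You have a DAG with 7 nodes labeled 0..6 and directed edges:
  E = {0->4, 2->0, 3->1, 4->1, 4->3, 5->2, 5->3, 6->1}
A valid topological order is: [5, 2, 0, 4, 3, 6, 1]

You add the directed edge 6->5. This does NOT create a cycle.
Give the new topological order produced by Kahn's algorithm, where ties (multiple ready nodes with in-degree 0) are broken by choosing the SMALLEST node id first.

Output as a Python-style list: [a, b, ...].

Old toposort: [5, 2, 0, 4, 3, 6, 1]
Added edge: 6->5
Position of 6 (5) > position of 5 (0). Must reorder: 6 must now come before 5.
Run Kahn's algorithm (break ties by smallest node id):
  initial in-degrees: [1, 3, 1, 2, 1, 1, 0]
  ready (indeg=0): [6]
  pop 6: indeg[1]->2; indeg[5]->0 | ready=[5] | order so far=[6]
  pop 5: indeg[2]->0; indeg[3]->1 | ready=[2] | order so far=[6, 5]
  pop 2: indeg[0]->0 | ready=[0] | order so far=[6, 5, 2]
  pop 0: indeg[4]->0 | ready=[4] | order so far=[6, 5, 2, 0]
  pop 4: indeg[1]->1; indeg[3]->0 | ready=[3] | order so far=[6, 5, 2, 0, 4]
  pop 3: indeg[1]->0 | ready=[1] | order so far=[6, 5, 2, 0, 4, 3]
  pop 1: no out-edges | ready=[] | order so far=[6, 5, 2, 0, 4, 3, 1]
  Result: [6, 5, 2, 0, 4, 3, 1]

Answer: [6, 5, 2, 0, 4, 3, 1]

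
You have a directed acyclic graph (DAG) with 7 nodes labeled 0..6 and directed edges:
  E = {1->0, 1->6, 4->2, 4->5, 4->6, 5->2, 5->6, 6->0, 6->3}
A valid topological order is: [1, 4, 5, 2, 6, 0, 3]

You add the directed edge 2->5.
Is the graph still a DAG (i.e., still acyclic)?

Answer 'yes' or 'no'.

Answer: no

Derivation:
Given toposort: [1, 4, 5, 2, 6, 0, 3]
Position of 2: index 3; position of 5: index 2
New edge 2->5: backward (u after v in old order)
Backward edge: old toposort is now invalid. Check if this creates a cycle.
Does 5 already reach 2? Reachable from 5: [0, 2, 3, 5, 6]. YES -> cycle!
Still a DAG? no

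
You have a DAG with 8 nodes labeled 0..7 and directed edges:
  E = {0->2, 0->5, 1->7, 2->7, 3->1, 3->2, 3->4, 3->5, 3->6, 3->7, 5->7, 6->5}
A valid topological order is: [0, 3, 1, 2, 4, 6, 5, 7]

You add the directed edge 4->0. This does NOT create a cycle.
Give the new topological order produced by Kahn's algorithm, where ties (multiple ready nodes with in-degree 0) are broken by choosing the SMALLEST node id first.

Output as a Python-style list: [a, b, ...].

Answer: [3, 1, 4, 0, 2, 6, 5, 7]

Derivation:
Old toposort: [0, 3, 1, 2, 4, 6, 5, 7]
Added edge: 4->0
Position of 4 (4) > position of 0 (0). Must reorder: 4 must now come before 0.
Run Kahn's algorithm (break ties by smallest node id):
  initial in-degrees: [1, 1, 2, 0, 1, 3, 1, 4]
  ready (indeg=0): [3]
  pop 3: indeg[1]->0; indeg[2]->1; indeg[4]->0; indeg[5]->2; indeg[6]->0; indeg[7]->3 | ready=[1, 4, 6] | order so far=[3]
  pop 1: indeg[7]->2 | ready=[4, 6] | order so far=[3, 1]
  pop 4: indeg[0]->0 | ready=[0, 6] | order so far=[3, 1, 4]
  pop 0: indeg[2]->0; indeg[5]->1 | ready=[2, 6] | order so far=[3, 1, 4, 0]
  pop 2: indeg[7]->1 | ready=[6] | order so far=[3, 1, 4, 0, 2]
  pop 6: indeg[5]->0 | ready=[5] | order so far=[3, 1, 4, 0, 2, 6]
  pop 5: indeg[7]->0 | ready=[7] | order so far=[3, 1, 4, 0, 2, 6, 5]
  pop 7: no out-edges | ready=[] | order so far=[3, 1, 4, 0, 2, 6, 5, 7]
  Result: [3, 1, 4, 0, 2, 6, 5, 7]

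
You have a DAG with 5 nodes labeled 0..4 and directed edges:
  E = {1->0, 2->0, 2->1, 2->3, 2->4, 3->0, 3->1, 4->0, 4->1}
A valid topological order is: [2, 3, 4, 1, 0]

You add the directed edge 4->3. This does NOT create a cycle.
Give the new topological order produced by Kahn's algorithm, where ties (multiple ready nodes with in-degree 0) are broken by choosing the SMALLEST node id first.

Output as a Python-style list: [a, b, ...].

Old toposort: [2, 3, 4, 1, 0]
Added edge: 4->3
Position of 4 (2) > position of 3 (1). Must reorder: 4 must now come before 3.
Run Kahn's algorithm (break ties by smallest node id):
  initial in-degrees: [4, 3, 0, 2, 1]
  ready (indeg=0): [2]
  pop 2: indeg[0]->3; indeg[1]->2; indeg[3]->1; indeg[4]->0 | ready=[4] | order so far=[2]
  pop 4: indeg[0]->2; indeg[1]->1; indeg[3]->0 | ready=[3] | order so far=[2, 4]
  pop 3: indeg[0]->1; indeg[1]->0 | ready=[1] | order so far=[2, 4, 3]
  pop 1: indeg[0]->0 | ready=[0] | order so far=[2, 4, 3, 1]
  pop 0: no out-edges | ready=[] | order so far=[2, 4, 3, 1, 0]
  Result: [2, 4, 3, 1, 0]

Answer: [2, 4, 3, 1, 0]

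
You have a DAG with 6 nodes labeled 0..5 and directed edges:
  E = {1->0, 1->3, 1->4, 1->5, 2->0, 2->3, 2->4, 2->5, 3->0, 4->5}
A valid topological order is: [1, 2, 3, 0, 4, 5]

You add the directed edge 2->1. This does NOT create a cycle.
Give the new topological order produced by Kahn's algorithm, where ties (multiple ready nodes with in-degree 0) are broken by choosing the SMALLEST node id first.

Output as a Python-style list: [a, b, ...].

Answer: [2, 1, 3, 0, 4, 5]

Derivation:
Old toposort: [1, 2, 3, 0, 4, 5]
Added edge: 2->1
Position of 2 (1) > position of 1 (0). Must reorder: 2 must now come before 1.
Run Kahn's algorithm (break ties by smallest node id):
  initial in-degrees: [3, 1, 0, 2, 2, 3]
  ready (indeg=0): [2]
  pop 2: indeg[0]->2; indeg[1]->0; indeg[3]->1; indeg[4]->1; indeg[5]->2 | ready=[1] | order so far=[2]
  pop 1: indeg[0]->1; indeg[3]->0; indeg[4]->0; indeg[5]->1 | ready=[3, 4] | order so far=[2, 1]
  pop 3: indeg[0]->0 | ready=[0, 4] | order so far=[2, 1, 3]
  pop 0: no out-edges | ready=[4] | order so far=[2, 1, 3, 0]
  pop 4: indeg[5]->0 | ready=[5] | order so far=[2, 1, 3, 0, 4]
  pop 5: no out-edges | ready=[] | order so far=[2, 1, 3, 0, 4, 5]
  Result: [2, 1, 3, 0, 4, 5]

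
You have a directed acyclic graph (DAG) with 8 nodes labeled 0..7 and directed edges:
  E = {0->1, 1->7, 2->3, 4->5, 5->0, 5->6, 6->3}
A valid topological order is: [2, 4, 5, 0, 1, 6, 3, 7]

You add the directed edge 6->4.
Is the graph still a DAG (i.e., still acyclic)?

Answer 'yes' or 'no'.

Given toposort: [2, 4, 5, 0, 1, 6, 3, 7]
Position of 6: index 5; position of 4: index 1
New edge 6->4: backward (u after v in old order)
Backward edge: old toposort is now invalid. Check if this creates a cycle.
Does 4 already reach 6? Reachable from 4: [0, 1, 3, 4, 5, 6, 7]. YES -> cycle!
Still a DAG? no

Answer: no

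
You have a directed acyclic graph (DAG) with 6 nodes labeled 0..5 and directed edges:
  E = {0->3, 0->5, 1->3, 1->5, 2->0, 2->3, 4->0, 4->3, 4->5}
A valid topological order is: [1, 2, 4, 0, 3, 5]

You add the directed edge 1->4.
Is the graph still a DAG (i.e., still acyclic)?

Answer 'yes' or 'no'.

Given toposort: [1, 2, 4, 0, 3, 5]
Position of 1: index 0; position of 4: index 2
New edge 1->4: forward
Forward edge: respects the existing order. Still a DAG, same toposort still valid.
Still a DAG? yes

Answer: yes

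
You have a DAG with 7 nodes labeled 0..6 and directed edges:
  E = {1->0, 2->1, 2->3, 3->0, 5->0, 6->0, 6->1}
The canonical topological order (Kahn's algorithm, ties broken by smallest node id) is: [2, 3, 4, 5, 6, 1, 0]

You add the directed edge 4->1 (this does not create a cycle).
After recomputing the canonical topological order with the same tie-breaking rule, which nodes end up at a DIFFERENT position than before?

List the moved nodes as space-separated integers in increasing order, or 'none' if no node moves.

Old toposort: [2, 3, 4, 5, 6, 1, 0]
Added edge 4->1
Recompute Kahn (smallest-id tiebreak):
  initial in-degrees: [4, 3, 0, 1, 0, 0, 0]
  ready (indeg=0): [2, 4, 5, 6]
  pop 2: indeg[1]->2; indeg[3]->0 | ready=[3, 4, 5, 6] | order so far=[2]
  pop 3: indeg[0]->3 | ready=[4, 5, 6] | order so far=[2, 3]
  pop 4: indeg[1]->1 | ready=[5, 6] | order so far=[2, 3, 4]
  pop 5: indeg[0]->2 | ready=[6] | order so far=[2, 3, 4, 5]
  pop 6: indeg[0]->1; indeg[1]->0 | ready=[1] | order so far=[2, 3, 4, 5, 6]
  pop 1: indeg[0]->0 | ready=[0] | order so far=[2, 3, 4, 5, 6, 1]
  pop 0: no out-edges | ready=[] | order so far=[2, 3, 4, 5, 6, 1, 0]
New canonical toposort: [2, 3, 4, 5, 6, 1, 0]
Compare positions:
  Node 0: index 6 -> 6 (same)
  Node 1: index 5 -> 5 (same)
  Node 2: index 0 -> 0 (same)
  Node 3: index 1 -> 1 (same)
  Node 4: index 2 -> 2 (same)
  Node 5: index 3 -> 3 (same)
  Node 6: index 4 -> 4 (same)
Nodes that changed position: none

Answer: none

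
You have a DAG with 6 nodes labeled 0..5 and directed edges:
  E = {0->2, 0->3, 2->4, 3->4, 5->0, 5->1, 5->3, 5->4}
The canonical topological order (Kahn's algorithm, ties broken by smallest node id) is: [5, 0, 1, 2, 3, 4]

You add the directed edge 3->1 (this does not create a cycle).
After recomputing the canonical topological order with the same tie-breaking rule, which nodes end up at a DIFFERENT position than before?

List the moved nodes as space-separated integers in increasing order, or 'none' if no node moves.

Answer: 1 2 3

Derivation:
Old toposort: [5, 0, 1, 2, 3, 4]
Added edge 3->1
Recompute Kahn (smallest-id tiebreak):
  initial in-degrees: [1, 2, 1, 2, 3, 0]
  ready (indeg=0): [5]
  pop 5: indeg[0]->0; indeg[1]->1; indeg[3]->1; indeg[4]->2 | ready=[0] | order so far=[5]
  pop 0: indeg[2]->0; indeg[3]->0 | ready=[2, 3] | order so far=[5, 0]
  pop 2: indeg[4]->1 | ready=[3] | order so far=[5, 0, 2]
  pop 3: indeg[1]->0; indeg[4]->0 | ready=[1, 4] | order so far=[5, 0, 2, 3]
  pop 1: no out-edges | ready=[4] | order so far=[5, 0, 2, 3, 1]
  pop 4: no out-edges | ready=[] | order so far=[5, 0, 2, 3, 1, 4]
New canonical toposort: [5, 0, 2, 3, 1, 4]
Compare positions:
  Node 0: index 1 -> 1 (same)
  Node 1: index 2 -> 4 (moved)
  Node 2: index 3 -> 2 (moved)
  Node 3: index 4 -> 3 (moved)
  Node 4: index 5 -> 5 (same)
  Node 5: index 0 -> 0 (same)
Nodes that changed position: 1 2 3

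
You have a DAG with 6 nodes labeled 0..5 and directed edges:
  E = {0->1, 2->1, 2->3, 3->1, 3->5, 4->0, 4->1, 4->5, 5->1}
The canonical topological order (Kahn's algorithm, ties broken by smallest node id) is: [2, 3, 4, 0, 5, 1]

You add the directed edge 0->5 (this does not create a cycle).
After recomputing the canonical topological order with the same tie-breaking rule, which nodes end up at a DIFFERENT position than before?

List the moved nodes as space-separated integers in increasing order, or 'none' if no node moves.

Answer: none

Derivation:
Old toposort: [2, 3, 4, 0, 5, 1]
Added edge 0->5
Recompute Kahn (smallest-id tiebreak):
  initial in-degrees: [1, 5, 0, 1, 0, 3]
  ready (indeg=0): [2, 4]
  pop 2: indeg[1]->4; indeg[3]->0 | ready=[3, 4] | order so far=[2]
  pop 3: indeg[1]->3; indeg[5]->2 | ready=[4] | order so far=[2, 3]
  pop 4: indeg[0]->0; indeg[1]->2; indeg[5]->1 | ready=[0] | order so far=[2, 3, 4]
  pop 0: indeg[1]->1; indeg[5]->0 | ready=[5] | order so far=[2, 3, 4, 0]
  pop 5: indeg[1]->0 | ready=[1] | order so far=[2, 3, 4, 0, 5]
  pop 1: no out-edges | ready=[] | order so far=[2, 3, 4, 0, 5, 1]
New canonical toposort: [2, 3, 4, 0, 5, 1]
Compare positions:
  Node 0: index 3 -> 3 (same)
  Node 1: index 5 -> 5 (same)
  Node 2: index 0 -> 0 (same)
  Node 3: index 1 -> 1 (same)
  Node 4: index 2 -> 2 (same)
  Node 5: index 4 -> 4 (same)
Nodes that changed position: none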